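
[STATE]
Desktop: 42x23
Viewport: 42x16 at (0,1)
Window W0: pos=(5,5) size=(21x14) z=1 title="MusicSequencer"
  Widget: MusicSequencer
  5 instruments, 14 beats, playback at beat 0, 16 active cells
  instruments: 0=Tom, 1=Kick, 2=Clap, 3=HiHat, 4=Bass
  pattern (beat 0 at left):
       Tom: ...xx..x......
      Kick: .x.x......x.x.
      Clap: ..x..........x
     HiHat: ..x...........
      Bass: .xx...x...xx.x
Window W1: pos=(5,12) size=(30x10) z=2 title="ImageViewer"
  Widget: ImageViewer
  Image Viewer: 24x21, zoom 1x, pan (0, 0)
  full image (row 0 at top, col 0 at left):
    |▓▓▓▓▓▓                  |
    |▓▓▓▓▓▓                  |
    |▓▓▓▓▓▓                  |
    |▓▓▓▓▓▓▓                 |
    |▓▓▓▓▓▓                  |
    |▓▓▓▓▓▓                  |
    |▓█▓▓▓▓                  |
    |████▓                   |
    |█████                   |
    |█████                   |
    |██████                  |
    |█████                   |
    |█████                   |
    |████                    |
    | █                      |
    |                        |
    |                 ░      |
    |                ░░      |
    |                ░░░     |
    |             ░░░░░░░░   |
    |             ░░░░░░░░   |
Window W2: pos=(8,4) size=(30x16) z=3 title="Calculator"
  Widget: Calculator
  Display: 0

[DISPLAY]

                                          
                                          
                                          
        ┏━━━━━━━━━━━━━━━━━━━━━━━━━━━━┓    
     ┏━━┃ Calculator                 ┃    
     ┃ M┠────────────────────────────┨    
     ┠──┃                           0┃    
     ┃  ┃┌───┬───┬───┬───┐           ┃    
     ┃  ┃│ 7 │ 8 │ 9 │ ÷ │           ┃    
     ┃  ┃├───┼───┼───┼───┤           ┃    
     ┃  ┃│ 4 │ 5 │ 6 │ × │           ┃    
     ┏━━┃├───┼───┼───┼───┤           ┃    
     ┃ I┃│ 1 │ 2 │ 3 │ - │           ┃    
     ┠──┃├───┼───┼───┼───┤           ┃    
     ┃▓▓┃│ 0 │ . │ = │ + │           ┃    
     ┃▓▓┃├───┼───┼───┼───┤           ┃    


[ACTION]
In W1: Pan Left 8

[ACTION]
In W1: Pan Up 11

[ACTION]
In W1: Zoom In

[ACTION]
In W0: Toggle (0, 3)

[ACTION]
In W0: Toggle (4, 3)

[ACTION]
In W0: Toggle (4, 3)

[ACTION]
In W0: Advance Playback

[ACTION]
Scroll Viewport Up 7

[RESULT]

                                          
                                          
                                          
                                          
        ┏━━━━━━━━━━━━━━━━━━━━━━━━━━━━┓    
     ┏━━┃ Calculator                 ┃    
     ┃ M┠────────────────────────────┨    
     ┠──┃                           0┃    
     ┃  ┃┌───┬───┬───┬───┐           ┃    
     ┃  ┃│ 7 │ 8 │ 9 │ ÷ │           ┃    
     ┃  ┃├───┼───┼───┼───┤           ┃    
     ┃  ┃│ 4 │ 5 │ 6 │ × │           ┃    
     ┏━━┃├───┼───┼───┼───┤           ┃    
     ┃ I┃│ 1 │ 2 │ 3 │ - │           ┃    
     ┠──┃├───┼───┼───┼───┤           ┃    
     ┃▓▓┃│ 0 │ . │ = │ + │           ┃    


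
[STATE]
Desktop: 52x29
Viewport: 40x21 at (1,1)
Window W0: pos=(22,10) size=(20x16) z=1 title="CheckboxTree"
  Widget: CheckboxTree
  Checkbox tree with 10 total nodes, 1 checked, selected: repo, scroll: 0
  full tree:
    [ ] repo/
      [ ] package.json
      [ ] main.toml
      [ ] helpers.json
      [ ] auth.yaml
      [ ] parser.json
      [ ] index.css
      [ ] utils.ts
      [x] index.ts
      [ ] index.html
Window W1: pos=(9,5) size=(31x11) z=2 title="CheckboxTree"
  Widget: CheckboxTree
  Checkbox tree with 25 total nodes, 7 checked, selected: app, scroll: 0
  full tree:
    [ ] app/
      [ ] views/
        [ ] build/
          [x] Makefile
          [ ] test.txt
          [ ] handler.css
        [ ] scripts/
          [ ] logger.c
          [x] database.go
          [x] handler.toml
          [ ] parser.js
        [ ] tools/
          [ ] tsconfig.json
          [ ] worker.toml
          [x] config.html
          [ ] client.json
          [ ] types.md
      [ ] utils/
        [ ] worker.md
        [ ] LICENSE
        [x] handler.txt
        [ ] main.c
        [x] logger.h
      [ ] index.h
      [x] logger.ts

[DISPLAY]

                                        
                                        
                                        
                                        
        ┏━━━━━━━━━━━━━━━━━━━━━━━━━━━━━┓ 
        ┃ CheckboxTree                ┃ 
        ┠─────────────────────────────┨ 
        ┃>[-] app/                    ┃ 
        ┃   [-] views/                ┃ 
        ┃     [-] build/              ┃━
        ┃       [x] Makefile          ┃ 
        ┃       [ ] test.txt          ┃─
        ┃       [ ] handler.css       ┃ 
        ┃     [-] scripts/            ┃o
        ┗━━━━━━━━━━━━━━━━━━━━━━━━━━━━━┛ 
                     ┃   [ ] helpers.jso
                     ┃   [ ] auth.yaml  
                     ┃   [ ] parser.json
                     ┃   [ ] index.css  
                     ┃   [ ] utils.ts   
                     ┃   [x] index.ts   


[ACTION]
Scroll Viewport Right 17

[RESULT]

                                        
                                        
                                        
                                        
━━━━━━━━━━━━━━━━━━━━━━━━━━━┓            
heckboxTree                ┃            
───────────────────────────┨            
-] app/                    ┃            
 [-] views/                ┃            
   [-] build/              ┃━┓          
     [x] Makefile          ┃ ┃          
     [ ] test.txt          ┃─┨          
     [ ] handler.css       ┃ ┃          
   [-] scripts/            ┃o┃          
━━━━━━━━━━━━━━━━━━━━━━━━━━━┛ ┃          
          ┃   [ ] helpers.jso┃          
          ┃   [ ] auth.yaml  ┃          
          ┃   [ ] parser.json┃          
          ┃   [ ] index.css  ┃          
          ┃   [ ] utils.ts   ┃          
          ┃   [x] index.ts   ┃          


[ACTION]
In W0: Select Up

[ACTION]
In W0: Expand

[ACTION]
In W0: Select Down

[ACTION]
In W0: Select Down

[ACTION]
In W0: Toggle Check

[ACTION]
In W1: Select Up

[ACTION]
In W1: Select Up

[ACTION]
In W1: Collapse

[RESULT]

                                        
                                        
                                        
                                        
━━━━━━━━━━━━━━━━━━━━━━━━━━━┓            
heckboxTree                ┃            
───────────────────────────┨            
-] app/                    ┃            
                           ┃            
                           ┃━┓          
                           ┃ ┃          
                           ┃─┨          
                           ┃ ┃          
                           ┃o┃          
━━━━━━━━━━━━━━━━━━━━━━━━━━━┛ ┃          
          ┃   [ ] helpers.jso┃          
          ┃   [ ] auth.yaml  ┃          
          ┃   [ ] parser.json┃          
          ┃   [ ] index.css  ┃          
          ┃   [ ] utils.ts   ┃          
          ┃   [x] index.ts   ┃          


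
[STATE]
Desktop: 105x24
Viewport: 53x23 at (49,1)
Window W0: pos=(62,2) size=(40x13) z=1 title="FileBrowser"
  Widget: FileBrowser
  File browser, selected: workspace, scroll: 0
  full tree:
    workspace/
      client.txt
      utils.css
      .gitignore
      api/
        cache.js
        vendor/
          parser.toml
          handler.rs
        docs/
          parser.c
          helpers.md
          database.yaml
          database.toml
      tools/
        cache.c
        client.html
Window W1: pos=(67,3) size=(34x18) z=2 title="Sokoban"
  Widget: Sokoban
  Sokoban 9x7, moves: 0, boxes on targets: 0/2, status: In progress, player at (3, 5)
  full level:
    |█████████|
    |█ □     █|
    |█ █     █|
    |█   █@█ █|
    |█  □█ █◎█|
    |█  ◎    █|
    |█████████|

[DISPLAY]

                                                     
             ┏━━━━━━━━━━━━━━━━━━━━━━━━━━━━━━━━━━━━━━┓
             ┃ Fil┏━━━━━━━━━━━━━━━━━━━━━━━━━━━━━━━━┓┃
             ┠────┃ Sokoban                        ┃┨
             ┃> [-┠────────────────────────────────┨┃
             ┃    ┃█████████                       ┃┃
             ┃    ┃█ □     █                       ┃┃
             ┃    ┃█ █     █                       ┃┃
             ┃    ┃█   █@█ █                       ┃┃
             ┃    ┃█  □█ █◎█                       ┃┃
             ┃    ┃█  ◎    █                       ┃┃
             ┃    ┃█████████                       ┃┃
             ┃    ┃Moves: 0  0/2                   ┃┃
             ┗━━━━┃                                ┃┛
                  ┃                                ┃ 
                  ┃                                ┃ 
                  ┃                                ┃ 
                  ┃                                ┃ 
                  ┃                                ┃ 
                  ┗━━━━━━━━━━━━━━━━━━━━━━━━━━━━━━━━┛ 
                                                     
                                                     
                                                     


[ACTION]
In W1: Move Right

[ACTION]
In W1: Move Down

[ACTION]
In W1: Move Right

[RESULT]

                                                     
             ┏━━━━━━━━━━━━━━━━━━━━━━━━━━━━━━━━━━━━━━┓
             ┃ Fil┏━━━━━━━━━━━━━━━━━━━━━━━━━━━━━━━━┓┃
             ┠────┃ Sokoban                        ┃┨
             ┃> [-┠────────────────────────────────┨┃
             ┃    ┃█████████                       ┃┃
             ┃    ┃█ □     █                       ┃┃
             ┃    ┃█ █     █                       ┃┃
             ┃    ┃█   █ █ █                       ┃┃
             ┃    ┃█  □█@█◎█                       ┃┃
             ┃    ┃█  ◎    █                       ┃┃
             ┃    ┃█████████                       ┃┃
             ┃    ┃Moves: 1  0/2                   ┃┃
             ┗━━━━┃                                ┃┛
                  ┃                                ┃ 
                  ┃                                ┃ 
                  ┃                                ┃ 
                  ┃                                ┃ 
                  ┃                                ┃ 
                  ┗━━━━━━━━━━━━━━━━━━━━━━━━━━━━━━━━┛ 
                                                     
                                                     
                                                     


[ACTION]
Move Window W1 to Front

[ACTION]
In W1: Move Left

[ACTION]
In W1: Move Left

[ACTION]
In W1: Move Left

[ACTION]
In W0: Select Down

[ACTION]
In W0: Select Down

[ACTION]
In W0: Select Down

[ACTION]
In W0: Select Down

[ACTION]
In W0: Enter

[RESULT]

                                                     
             ┏━━━━━━━━━━━━━━━━━━━━━━━━━━━━━━━━━━━━━━┓
             ┃ Fil┏━━━━━━━━━━━━━━━━━━━━━━━━━━━━━━━━┓┃
             ┠────┃ Sokoban                        ┃┨
             ┃  [-┠────────────────────────────────┨┃
             ┃    ┃█████████                       ┃┃
             ┃    ┃█ □     █                       ┃┃
             ┃    ┃█ █     █                       ┃┃
             ┃  > ┃█   █ █ █                       ┃┃
             ┃    ┃█  □█@█◎█                       ┃┃
             ┃    ┃█  ◎    █                       ┃┃
             ┃    ┃█████████                       ┃┃
             ┃    ┃Moves: 1  0/2                   ┃┃
             ┗━━━━┃                                ┃┛
                  ┃                                ┃ 
                  ┃                                ┃ 
                  ┃                                ┃ 
                  ┃                                ┃ 
                  ┃                                ┃ 
                  ┗━━━━━━━━━━━━━━━━━━━━━━━━━━━━━━━━┛ 
                                                     
                                                     
                                                     


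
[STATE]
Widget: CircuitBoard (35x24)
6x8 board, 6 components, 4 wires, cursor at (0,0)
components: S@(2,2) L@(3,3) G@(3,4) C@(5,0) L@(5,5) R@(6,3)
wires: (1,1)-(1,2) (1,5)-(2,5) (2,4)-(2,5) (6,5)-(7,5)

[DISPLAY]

   0 1 2 3 4 5                     
0  [.]                             
                                   
1       · ─ ·           ·          
                        │          
2           S       · ─ ·          
                                   
3               L   G              
                                   
4                                  
                                   
5   C                   L          
                                   
6               R       ·          
                        │          
7                       ·          
Cursor: (0,0)                      
                                   
                                   
                                   
                                   
                                   
                                   
                                   


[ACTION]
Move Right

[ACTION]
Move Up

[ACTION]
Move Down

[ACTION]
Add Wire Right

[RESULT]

   0 1 2 3 4 5                     
0                                  
                                   
1      [.]─ ·           ·          
                        │          
2           S       · ─ ·          
                                   
3               L   G              
                                   
4                                  
                                   
5   C                   L          
                                   
6               R       ·          
                        │          
7                       ·          
Cursor: (1,1)                      
                                   
                                   
                                   
                                   
                                   
                                   
                                   


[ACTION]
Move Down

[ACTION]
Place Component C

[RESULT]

   0 1 2 3 4 5                     
0                                  
                                   
1       · ─ ·           ·          
                        │          
2      [C]  S       · ─ ·          
                                   
3               L   G              
                                   
4                                  
                                   
5   C                   L          
                                   
6               R       ·          
                        │          
7                       ·          
Cursor: (2,1)                      
                                   
                                   
                                   
                                   
                                   
                                   
                                   


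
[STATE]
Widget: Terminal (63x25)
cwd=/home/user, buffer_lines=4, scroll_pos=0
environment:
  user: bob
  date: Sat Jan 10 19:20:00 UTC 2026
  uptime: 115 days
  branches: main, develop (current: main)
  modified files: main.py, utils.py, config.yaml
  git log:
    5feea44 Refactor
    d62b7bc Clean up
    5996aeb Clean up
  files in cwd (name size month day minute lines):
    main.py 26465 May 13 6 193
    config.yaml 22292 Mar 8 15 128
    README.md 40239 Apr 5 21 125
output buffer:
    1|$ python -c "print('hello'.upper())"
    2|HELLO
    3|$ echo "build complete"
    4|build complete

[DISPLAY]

$ python -c "print('hello'.upper())"                           
HELLO                                                          
$ echo "build complete"                                        
build complete                                                 
$ █                                                            
                                                               
                                                               
                                                               
                                                               
                                                               
                                                               
                                                               
                                                               
                                                               
                                                               
                                                               
                                                               
                                                               
                                                               
                                                               
                                                               
                                                               
                                                               
                                                               
                                                               


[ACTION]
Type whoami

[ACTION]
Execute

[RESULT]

$ python -c "print('hello'.upper())"                           
HELLO                                                          
$ echo "build complete"                                        
build complete                                                 
$ whoami                                                       
bob                                                            
$ █                                                            
                                                               
                                                               
                                                               
                                                               
                                                               
                                                               
                                                               
                                                               
                                                               
                                                               
                                                               
                                                               
                                                               
                                                               
                                                               
                                                               
                                                               
                                                               


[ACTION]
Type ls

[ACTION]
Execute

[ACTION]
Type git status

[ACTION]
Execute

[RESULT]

$ python -c "print('hello'.upper())"                           
HELLO                                                          
$ echo "build complete"                                        
build complete                                                 
$ whoami                                                       
bob                                                            
$ ls                                                           
main.py  config.yaml  README.md                                
$ git status                                                   
On branch main                                                 
Changes not staged for commit:                                 
                                                               
        modified:   main.py                                    
        modified:   utils.py                                   
        modified:   config.yaml                                
$ █                                                            
                                                               
                                                               
                                                               
                                                               
                                                               
                                                               
                                                               
                                                               
                                                               


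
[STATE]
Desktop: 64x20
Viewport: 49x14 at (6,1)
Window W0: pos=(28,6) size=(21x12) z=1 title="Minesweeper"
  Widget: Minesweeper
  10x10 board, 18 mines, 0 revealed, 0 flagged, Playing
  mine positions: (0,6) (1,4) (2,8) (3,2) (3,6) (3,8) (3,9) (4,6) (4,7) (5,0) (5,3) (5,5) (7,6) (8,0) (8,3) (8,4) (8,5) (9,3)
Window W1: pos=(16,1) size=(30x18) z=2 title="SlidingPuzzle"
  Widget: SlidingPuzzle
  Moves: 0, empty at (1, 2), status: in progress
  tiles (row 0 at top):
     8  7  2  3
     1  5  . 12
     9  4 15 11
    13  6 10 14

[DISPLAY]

          ┏━━━━━━━━━━━━━━━━━━━━━━━━━━━━┓         
          ┃ SlidingPuzzle              ┃         
          ┠────────────────────────────┨         
          ┃┌────┬────┬────┬────┐       ┃         
          ┃│  8 │  7 │  2 │  3 │       ┃         
          ┃├────┼────┼────┼────┤       ┃━━┓      
          ┃│  1 │  5 │    │ 12 │       ┃  ┃      
          ┃├────┼────┼────┼────┤       ┃──┨      
          ┃│  9 │  4 │ 15 │ 11 │       ┃  ┃      
          ┃├────┼────┼────┼────┤       ┃  ┃      
          ┃│ 13 │  6 │ 10 │ 14 │       ┃  ┃      
          ┃└────┴────┴────┴────┘       ┃  ┃      
          ┃Moves: 0                    ┃  ┃      
          ┃                            ┃  ┃      


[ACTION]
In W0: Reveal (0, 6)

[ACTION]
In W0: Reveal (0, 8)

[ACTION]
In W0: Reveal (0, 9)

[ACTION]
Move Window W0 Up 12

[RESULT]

          ┏━━━━━━━━━━━━━━━━━━━━━━━━━━━━┓  ┃      
          ┃ SlidingPuzzle              ┃──┨      
          ┠────────────────────────────┨  ┃      
          ┃┌────┬────┬────┬────┐       ┃  ┃      
          ┃│  8 │  7 │  2 │  3 │       ┃  ┃      
          ┃├────┼────┼────┼────┤       ┃  ┃      
          ┃│  1 │  5 │    │ 12 │       ┃  ┃      
          ┃├────┼────┼────┼────┤       ┃  ┃      
          ┃│  9 │  4 │ 15 │ 11 │       ┃  ┃      
          ┃├────┼────┼────┼────┤       ┃  ┃      
          ┃│ 13 │  6 │ 10 │ 14 │       ┃━━┛      
          ┃└────┴────┴────┴────┘       ┃         
          ┃Moves: 0                    ┃         
          ┃                            ┃         


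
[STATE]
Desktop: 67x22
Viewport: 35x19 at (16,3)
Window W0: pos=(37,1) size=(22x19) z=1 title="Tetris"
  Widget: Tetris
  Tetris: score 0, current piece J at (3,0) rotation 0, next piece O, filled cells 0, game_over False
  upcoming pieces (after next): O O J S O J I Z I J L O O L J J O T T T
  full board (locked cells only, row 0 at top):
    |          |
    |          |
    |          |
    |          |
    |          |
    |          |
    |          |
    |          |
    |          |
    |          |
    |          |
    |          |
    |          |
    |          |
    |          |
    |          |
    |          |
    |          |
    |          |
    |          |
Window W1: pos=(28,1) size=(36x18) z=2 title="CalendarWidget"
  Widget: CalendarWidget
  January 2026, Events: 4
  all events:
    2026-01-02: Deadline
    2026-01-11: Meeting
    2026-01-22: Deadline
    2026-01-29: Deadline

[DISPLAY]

            ┠──────────────────────
            ┃           January 202
            ┃Mo Tu We Th Fr Sa Su  
            ┃          1  2*  3  4 
            ┃ 5  6  7  8  9 10 11* 
            ┃12 13 14 15 16 17 18  
            ┃19 20 21 22* 23 24 25 
            ┃26 27 28 29* 30 31    
            ┃                      
            ┃                      
            ┃                      
            ┃                      
            ┃                      
            ┃                      
            ┃                      
            ┗━━━━━━━━━━━━━━━━━━━━━━
                     ┗━━━━━━━━━━━━━
                                   
                                   


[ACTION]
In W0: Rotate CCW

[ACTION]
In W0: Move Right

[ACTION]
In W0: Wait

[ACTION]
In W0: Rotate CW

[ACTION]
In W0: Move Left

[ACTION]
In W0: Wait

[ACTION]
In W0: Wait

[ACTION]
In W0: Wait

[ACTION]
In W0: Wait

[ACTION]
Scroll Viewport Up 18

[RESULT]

                                   
            ┏━━━━━━━━━━━━━━━━━━━━━━
            ┃ CalendarWidget       
            ┠──────────────────────
            ┃           January 202
            ┃Mo Tu We Th Fr Sa Su  
            ┃          1  2*  3  4 
            ┃ 5  6  7  8  9 10 11* 
            ┃12 13 14 15 16 17 18  
            ┃19 20 21 22* 23 24 25 
            ┃26 27 28 29* 30 31    
            ┃                      
            ┃                      
            ┃                      
            ┃                      
            ┃                      
            ┃                      
            ┃                      
            ┗━━━━━━━━━━━━━━━━━━━━━━


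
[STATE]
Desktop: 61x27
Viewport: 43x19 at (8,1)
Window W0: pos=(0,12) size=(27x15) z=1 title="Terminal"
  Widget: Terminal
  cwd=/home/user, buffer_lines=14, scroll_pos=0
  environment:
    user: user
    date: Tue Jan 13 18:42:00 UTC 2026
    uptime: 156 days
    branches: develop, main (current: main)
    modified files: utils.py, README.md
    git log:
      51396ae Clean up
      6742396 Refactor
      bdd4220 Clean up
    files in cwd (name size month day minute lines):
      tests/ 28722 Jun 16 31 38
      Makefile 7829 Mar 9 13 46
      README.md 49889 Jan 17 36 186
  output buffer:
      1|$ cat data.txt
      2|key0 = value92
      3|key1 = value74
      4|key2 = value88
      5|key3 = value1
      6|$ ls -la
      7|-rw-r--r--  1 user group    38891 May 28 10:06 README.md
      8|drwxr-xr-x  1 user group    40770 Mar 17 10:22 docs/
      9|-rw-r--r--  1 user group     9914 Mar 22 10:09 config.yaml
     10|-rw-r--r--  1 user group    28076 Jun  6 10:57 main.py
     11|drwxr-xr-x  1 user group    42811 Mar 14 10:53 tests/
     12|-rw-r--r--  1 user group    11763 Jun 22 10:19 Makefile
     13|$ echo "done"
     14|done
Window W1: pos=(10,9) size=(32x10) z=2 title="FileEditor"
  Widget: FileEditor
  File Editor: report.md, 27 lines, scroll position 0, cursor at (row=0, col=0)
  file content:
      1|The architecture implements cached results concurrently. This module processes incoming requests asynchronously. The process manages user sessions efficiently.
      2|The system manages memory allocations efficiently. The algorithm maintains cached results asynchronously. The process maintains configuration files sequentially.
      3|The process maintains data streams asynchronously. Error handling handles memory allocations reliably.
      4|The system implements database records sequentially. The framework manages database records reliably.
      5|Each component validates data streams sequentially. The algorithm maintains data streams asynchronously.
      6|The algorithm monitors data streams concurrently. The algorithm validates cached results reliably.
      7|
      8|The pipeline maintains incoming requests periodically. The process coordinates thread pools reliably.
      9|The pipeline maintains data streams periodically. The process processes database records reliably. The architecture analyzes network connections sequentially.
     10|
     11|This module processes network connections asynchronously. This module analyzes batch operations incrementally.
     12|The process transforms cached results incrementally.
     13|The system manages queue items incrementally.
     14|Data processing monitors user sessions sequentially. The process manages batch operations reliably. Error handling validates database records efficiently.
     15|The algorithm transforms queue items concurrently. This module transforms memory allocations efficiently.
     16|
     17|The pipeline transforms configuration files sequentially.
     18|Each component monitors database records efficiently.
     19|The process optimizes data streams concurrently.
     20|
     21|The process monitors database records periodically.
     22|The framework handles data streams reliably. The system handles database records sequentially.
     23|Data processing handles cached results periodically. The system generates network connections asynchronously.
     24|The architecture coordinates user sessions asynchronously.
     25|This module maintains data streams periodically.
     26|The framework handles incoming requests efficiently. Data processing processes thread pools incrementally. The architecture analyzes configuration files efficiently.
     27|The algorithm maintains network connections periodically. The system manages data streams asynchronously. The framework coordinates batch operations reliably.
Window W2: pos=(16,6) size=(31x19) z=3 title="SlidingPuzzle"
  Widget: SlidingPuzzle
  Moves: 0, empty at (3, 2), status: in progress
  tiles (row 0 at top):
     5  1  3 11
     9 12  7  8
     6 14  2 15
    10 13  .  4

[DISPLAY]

                                           
                                           
                                           
                                           
                                           
        ┏━━━━━━━━━━━━━━━━━━━━━━━━━━━━━┓    
        ┃ SlidingPuzzle               ┃    
        ┠─────────────────────────────┨    
  ┏━━━━━┃┌────┬────┬────┬────┐        ┃    
  ┃ File┃│  5 │  1 │  3 │ 11 │        ┃    
  ┠─────┃├────┼────┼────┼────┤        ┃    
━━┃█he a┃│  9 │ 12 │  7 │  8 │        ┃    
al┃The s┃├────┼────┼────┼────┤        ┃    
──┃The p┃│  6 │ 14 │  2 │ 15 │        ┃    
at┃The s┃├────┼────┼────┼────┤        ┃    
va┃Each ┃│ 10 │ 13 │    │  4 │        ┃    
va┃The a┃└────┴────┴────┴────┘        ┃    
va┗━━━━━┃Moves: 0                     ┃    
value1  ┃                             ┃    


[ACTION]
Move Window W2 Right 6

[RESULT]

                                           
                                           
                                           
                                           
                                           
              ┏━━━━━━━━━━━━━━━━━━━━━━━━━━━━
              ┃ SlidingPuzzle              
              ┠────────────────────────────
  ┏━━━━━━━━━━━┃┌────┬────┬────┬────┐       
  ┃ FileEditor┃│  5 │  1 │  3 │ 11 │       
  ┠───────────┃├────┼────┼────┼────┤       
━━┃█he archite┃│  9 │ 12 │  7 │  8 │       
al┃The system ┃├────┼────┼────┼────┤       
──┃The process┃│  6 │ 14 │  2 │ 15 │       
at┃The system ┃├────┼────┼────┼────┤       
va┃Each compon┃│ 10 │ 13 │    │  4 │       
va┃The algorit┃└────┴────┴────┴────┘       
va┗━━━━━━━━━━━┃Moves: 0                    
value1        ┃                            


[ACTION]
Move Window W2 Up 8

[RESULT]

              ┃ SlidingPuzzle              
              ┠────────────────────────────
              ┃┌────┬────┬────┬────┐       
              ┃│  5 │  1 │  3 │ 11 │       
              ┃├────┼────┼────┼────┤       
              ┃│  9 │ 12 │  7 │  8 │       
              ┃├────┼────┼────┼────┤       
              ┃│  6 │ 14 │  2 │ 15 │       
  ┏━━━━━━━━━━━┃├────┼────┼────┼────┤       
  ┃ FileEditor┃│ 10 │ 13 │    │  4 │       
  ┠───────────┃└────┴────┴────┴────┘       
━━┃█he archite┃Moves: 0                    
al┃The system ┃                            
──┃The process┃                            
at┃The system ┃                            
va┃Each compon┃                            
va┃The algorit┃                            
va┗━━━━━━━━━━━┗━━━━━━━━━━━━━━━━━━━━━━━━━━━━
value1            ┃                        


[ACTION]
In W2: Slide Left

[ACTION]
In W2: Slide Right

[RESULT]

              ┃ SlidingPuzzle              
              ┠────────────────────────────
              ┃┌────┬────┬────┬────┐       
              ┃│  5 │  1 │  3 │ 11 │       
              ┃├────┼────┼────┼────┤       
              ┃│  9 │ 12 │  7 │  8 │       
              ┃├────┼────┼────┼────┤       
              ┃│  6 │ 14 │  2 │ 15 │       
  ┏━━━━━━━━━━━┃├────┼────┼────┼────┤       
  ┃ FileEditor┃│ 10 │ 13 │    │  4 │       
  ┠───────────┃└────┴────┴────┴────┘       
━━┃█he archite┃Moves: 2                    
al┃The system ┃                            
──┃The process┃                            
at┃The system ┃                            
va┃Each compon┃                            
va┃The algorit┃                            
va┗━━━━━━━━━━━┗━━━━━━━━━━━━━━━━━━━━━━━━━━━━
value1            ┃                        


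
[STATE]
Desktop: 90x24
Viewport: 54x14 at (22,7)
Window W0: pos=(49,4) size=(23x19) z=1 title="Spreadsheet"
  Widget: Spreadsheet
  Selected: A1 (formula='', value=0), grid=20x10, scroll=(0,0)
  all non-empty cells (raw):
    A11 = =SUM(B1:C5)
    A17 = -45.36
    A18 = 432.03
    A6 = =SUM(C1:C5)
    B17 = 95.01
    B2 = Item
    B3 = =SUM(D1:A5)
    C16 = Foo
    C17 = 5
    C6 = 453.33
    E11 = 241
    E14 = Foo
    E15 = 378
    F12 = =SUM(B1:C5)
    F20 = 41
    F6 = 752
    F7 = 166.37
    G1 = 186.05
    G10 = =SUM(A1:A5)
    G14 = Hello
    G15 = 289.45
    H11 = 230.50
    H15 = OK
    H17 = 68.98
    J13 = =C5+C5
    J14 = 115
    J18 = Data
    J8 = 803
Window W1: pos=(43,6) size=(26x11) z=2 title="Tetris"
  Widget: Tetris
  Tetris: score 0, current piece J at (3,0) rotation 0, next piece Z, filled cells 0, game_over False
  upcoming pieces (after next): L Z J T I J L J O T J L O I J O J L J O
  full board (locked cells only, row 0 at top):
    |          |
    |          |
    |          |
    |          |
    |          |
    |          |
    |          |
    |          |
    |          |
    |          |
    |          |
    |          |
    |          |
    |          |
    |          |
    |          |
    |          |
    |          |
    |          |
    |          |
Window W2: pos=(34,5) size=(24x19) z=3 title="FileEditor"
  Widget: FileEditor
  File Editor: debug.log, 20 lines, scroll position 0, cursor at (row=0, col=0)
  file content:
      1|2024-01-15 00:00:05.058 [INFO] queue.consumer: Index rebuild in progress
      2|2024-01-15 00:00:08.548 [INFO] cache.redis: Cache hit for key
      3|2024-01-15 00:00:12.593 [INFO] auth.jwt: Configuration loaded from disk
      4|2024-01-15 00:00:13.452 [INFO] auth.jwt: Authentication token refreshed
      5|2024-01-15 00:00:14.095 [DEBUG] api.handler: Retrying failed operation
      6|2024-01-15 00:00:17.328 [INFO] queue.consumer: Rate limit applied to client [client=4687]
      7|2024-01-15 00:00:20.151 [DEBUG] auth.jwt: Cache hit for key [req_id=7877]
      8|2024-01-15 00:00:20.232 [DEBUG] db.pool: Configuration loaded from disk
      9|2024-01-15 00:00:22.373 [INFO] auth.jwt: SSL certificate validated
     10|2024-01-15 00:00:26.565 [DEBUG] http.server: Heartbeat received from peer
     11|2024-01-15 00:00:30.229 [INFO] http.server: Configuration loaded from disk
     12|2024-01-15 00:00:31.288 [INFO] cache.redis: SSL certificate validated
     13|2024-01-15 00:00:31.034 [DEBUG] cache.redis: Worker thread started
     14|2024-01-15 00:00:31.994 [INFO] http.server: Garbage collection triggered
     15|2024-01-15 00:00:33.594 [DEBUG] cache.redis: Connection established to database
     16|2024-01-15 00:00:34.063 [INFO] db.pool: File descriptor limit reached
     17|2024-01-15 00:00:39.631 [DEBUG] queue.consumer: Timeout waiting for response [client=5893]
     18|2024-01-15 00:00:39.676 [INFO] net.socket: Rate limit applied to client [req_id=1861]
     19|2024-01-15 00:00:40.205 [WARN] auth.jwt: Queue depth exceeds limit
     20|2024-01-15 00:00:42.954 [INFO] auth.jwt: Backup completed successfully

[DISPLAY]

            ┠──────────────────────┨          ┃  ┃    
            ┃█024-01-15 00:00:05.0▲┃──────────┨  ┃    
            ┃2024-01-15 00:00:08.5█┃t:        ┃--┃    
            ┃2024-01-15 00:00:12.5░┃          ┃0 ┃    
            ┃2024-01-15 00:00:13.4░┃          ┃  ┃    
            ┃2024-01-15 00:00:14.0░┃          ┃  ┃    
            ┃2024-01-15 00:00:17.3░┃          ┃0 ┃    
            ┃2024-01-15 00:00:20.1░┃          ┃0 ┃    
            ┃2024-01-15 00:00:20.2░┃re:       ┃0 ┃    
            ┃2024-01-15 00:00:22.3░┃━━━━━━━━━━┛0 ┃    
            ┃2024-01-15 00:00:26.5░┃   0       0 ┃    
            ┃2024-01-15 00:00:30.2░┃   0       0 ┃    
            ┃2024-01-15 00:00:31.2░┃   0       0 ┃    
            ┃2024-01-15 00:00:31.0░┃C!         0 ┃    


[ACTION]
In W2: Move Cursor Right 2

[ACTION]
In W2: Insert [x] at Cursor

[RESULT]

            ┠──────────────────────┨          ┃  ┃    
            ┃20x█4-01-15 00:00:05.▲┃──────────┨  ┃    
            ┃2024-01-15 00:00:08.5█┃t:        ┃--┃    
            ┃2024-01-15 00:00:12.5░┃          ┃0 ┃    
            ┃2024-01-15 00:00:13.4░┃          ┃  ┃    
            ┃2024-01-15 00:00:14.0░┃          ┃  ┃    
            ┃2024-01-15 00:00:17.3░┃          ┃0 ┃    
            ┃2024-01-15 00:00:20.1░┃          ┃0 ┃    
            ┃2024-01-15 00:00:20.2░┃re:       ┃0 ┃    
            ┃2024-01-15 00:00:22.3░┃━━━━━━━━━━┛0 ┃    
            ┃2024-01-15 00:00:26.5░┃   0       0 ┃    
            ┃2024-01-15 00:00:30.2░┃   0       0 ┃    
            ┃2024-01-15 00:00:31.2░┃   0       0 ┃    
            ┃2024-01-15 00:00:31.0░┃C!         0 ┃    


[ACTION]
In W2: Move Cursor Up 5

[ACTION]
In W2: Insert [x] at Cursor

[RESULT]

            ┠──────────────────────┨          ┃  ┃    
            ┃20xx█4-01-15 00:00:05▲┃──────────┨  ┃    
            ┃2024-01-15 00:00:08.5█┃t:        ┃--┃    
            ┃2024-01-15 00:00:12.5░┃          ┃0 ┃    
            ┃2024-01-15 00:00:13.4░┃          ┃  ┃    
            ┃2024-01-15 00:00:14.0░┃          ┃  ┃    
            ┃2024-01-15 00:00:17.3░┃          ┃0 ┃    
            ┃2024-01-15 00:00:20.1░┃          ┃0 ┃    
            ┃2024-01-15 00:00:20.2░┃re:       ┃0 ┃    
            ┃2024-01-15 00:00:22.3░┃━━━━━━━━━━┛0 ┃    
            ┃2024-01-15 00:00:26.5░┃   0       0 ┃    
            ┃2024-01-15 00:00:30.2░┃   0       0 ┃    
            ┃2024-01-15 00:00:31.2░┃   0       0 ┃    
            ┃2024-01-15 00:00:31.0░┃C!         0 ┃    
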